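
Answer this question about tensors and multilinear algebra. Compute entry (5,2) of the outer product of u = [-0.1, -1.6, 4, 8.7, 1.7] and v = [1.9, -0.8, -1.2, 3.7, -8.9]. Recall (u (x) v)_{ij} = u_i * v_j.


The outer product entry T_{ij} = u_i * v_j.
We need i=5, j=2.
u_5 = 1.7, v_2 = -0.8
T_{5,2} = 1.7 * -0.8 = -1.36

-1.36


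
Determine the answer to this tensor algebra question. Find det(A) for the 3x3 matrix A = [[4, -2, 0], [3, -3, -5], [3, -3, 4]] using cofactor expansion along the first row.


Expanding along the first row, det(A) = a11*M_11 - a12*M_12 + a13*M_13, where M_1j is the (1,j) minor.
Minor M_11 = -3*4 - -5*-3 = -27
Minor M_12 = 3*4 - -5*3 = 27
Minor M_13 = 3*-3 - -3*3 = 0
det = 4*(-27) - -2*(27) + 0*(0)
    = -108 - -54 + 0
    = -54

-54


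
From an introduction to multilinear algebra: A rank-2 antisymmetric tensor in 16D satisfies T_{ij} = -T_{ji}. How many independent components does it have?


An antisymmetric rank-2 tensor satisfies A_{ij} = -A_{ji}, so diagonal entries are zero.
The independent components are the upper-triangular entries: C(n, 2) = n(n-1)/2.
n = 16
C(16, 2) = 16 * 15 / 2 = 240 / 2 = 120

120


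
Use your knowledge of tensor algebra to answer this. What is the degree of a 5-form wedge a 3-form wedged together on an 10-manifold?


The degree of a wedge product is the sum of the degrees of the individual forms.
Degrees: 5, 3
Total degree = 5 + 3 = 8

8


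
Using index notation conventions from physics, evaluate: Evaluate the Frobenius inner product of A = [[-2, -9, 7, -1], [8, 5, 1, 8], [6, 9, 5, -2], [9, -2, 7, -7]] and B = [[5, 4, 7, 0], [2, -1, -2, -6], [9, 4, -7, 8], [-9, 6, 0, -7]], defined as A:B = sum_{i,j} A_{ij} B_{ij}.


A:B = sum over all i,j of A_{ij} * B_{ij}.
Row 1: -2*5=-10, -9*4=-36, 7*7=49, -1*0=0 => row sum = 3
Row 2: 8*2=16, 5*-1=-5, 1*-2=-2, 8*-6=-48 => row sum = -39
Row 3: 6*9=54, 9*4=36, 5*-7=-35, -2*8=-16 => row sum = 39
Row 4: 9*-9=-81, -2*6=-12, 7*0=0, -7*-7=49 => row sum = -44
Total = 3 + -39 + 39 + -44 = -41

-41


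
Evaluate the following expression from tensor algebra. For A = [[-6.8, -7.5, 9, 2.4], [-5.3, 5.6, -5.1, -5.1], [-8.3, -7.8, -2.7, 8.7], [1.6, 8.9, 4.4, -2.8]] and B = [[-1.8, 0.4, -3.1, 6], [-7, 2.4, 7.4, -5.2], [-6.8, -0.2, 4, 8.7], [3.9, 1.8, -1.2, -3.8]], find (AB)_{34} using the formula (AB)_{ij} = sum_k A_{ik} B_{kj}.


(AB)_{ij} = sum_k A_{ik} B_{kj}.
For i=3, j=4:
A_{31} * B_{14} = -8.3 * 6 = -49.8
A_{32} * B_{24} = -7.8 * -5.2 = 40.56
A_{33} * B_{34} = -2.7 * 8.7 = -23.49
A_{34} * B_{44} = 8.7 * -3.8 = -33.06
Sum = -49.8 + 40.56 + -23.49 + -33.06 = -65.79

-65.79


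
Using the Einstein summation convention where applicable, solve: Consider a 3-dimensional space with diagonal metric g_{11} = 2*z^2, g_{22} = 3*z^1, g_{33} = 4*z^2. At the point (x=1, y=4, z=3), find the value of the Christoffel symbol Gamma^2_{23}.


For a diagonal metric, Gamma^k_{ij} = (1/2) g^{kk} (dg_{ik}/dx_j + dg_{jk}/dx_i - dg_{ij}/dx_k).
The metric is diagonal, so g_{ab} = 0 for a != b.
At the given point: g_{11} = 18, g_{22} = 9, g_{33} = 36
g^{22} = 1/9
dg_{22}/dx_3 = dg_{22}/dx_3 = 3
dg_{32}/dx_2 = 0 (off-diagonal)
dg_{23}/dx_2 = 0 (off-diagonal)
Numerator = 3 + 0 - 0 = 3
Gamma^2_{23} = 3 / (2 * 9) = 1/6

1/6


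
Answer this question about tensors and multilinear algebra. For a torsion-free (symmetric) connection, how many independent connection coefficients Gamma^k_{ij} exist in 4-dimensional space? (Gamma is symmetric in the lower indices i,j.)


Christoffel symbols Gamma^k_{ij} are symmetric in i,j, so there are d * d(d+1)/2 independent symbols.
d = 4
d(d+1)/2 = 4 * 5 / 2 = 10
Total = 4 * 10 = 40

40


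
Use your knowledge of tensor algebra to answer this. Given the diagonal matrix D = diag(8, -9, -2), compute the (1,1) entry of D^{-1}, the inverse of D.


For a diagonal matrix, the inverse has entries (D^{-1})_{ii} = 1/d_{ii}.
The diagonal entries are: d_{11} = 8, d_{22} = -9, d_{33} = -2
We need (D^{-1})_{11} = 1/d_{11} = 1/8 = 1/8

1/8


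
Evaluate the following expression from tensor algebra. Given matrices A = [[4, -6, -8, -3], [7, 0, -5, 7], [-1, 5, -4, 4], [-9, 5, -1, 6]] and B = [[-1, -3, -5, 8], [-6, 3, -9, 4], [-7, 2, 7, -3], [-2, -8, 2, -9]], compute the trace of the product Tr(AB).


Tr(AB) = sum_i (AB)_{ii} where (AB)_{ii} = sum_k A_{ik} B_{ki}.
(AB)_{11} = 4*-1 + -6*-6 + -8*-7 + -3*-2 = 94
(AB)_{22} = 7*-3 + 0*3 + -5*2 + 7*-8 = -87
(AB)_{33} = -1*-5 + 5*-9 + -4*7 + 4*2 = -60
(AB)_{44} = -9*8 + 5*4 + -1*-3 + 6*-9 = -103
Tr(AB) = 94 + -87 + -60 + -103 = -156

-156


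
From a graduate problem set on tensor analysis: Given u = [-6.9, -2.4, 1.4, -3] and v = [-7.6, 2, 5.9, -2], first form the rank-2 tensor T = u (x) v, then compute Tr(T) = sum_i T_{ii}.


The outer product gives T_{ij} = u_i v_j.
The trace (contraction) is Tr(T) = sum_i T_{ii} = sum_i u_i v_i.
Diagonal entries:
T_{11} = u_1 * v_1 = -6.9 * -7.6 = 52.44
T_{22} = u_2 * v_2 = -2.4 * 2 = -4.8
T_{33} = u_3 * v_3 = 1.4 * 5.9 = 8.26
T_{44} = u_4 * v_4 = -3 * -2 = 6
Tr(T) = 52.44 + -4.8 + 8.26 + 6 = 61.9

61.9


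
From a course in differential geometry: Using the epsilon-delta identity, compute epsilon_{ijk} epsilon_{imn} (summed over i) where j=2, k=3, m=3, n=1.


Using the identity: epsilon_{ijk} epsilon_{imn} = delta_{jm} delta_{kn} - delta_{jn} delta_{km}.
delta_{23} = 0
delta_{31} = 0
delta_{21} = 0
delta_{33} = 1
Result = 0 * 0 - 0 * 1 = 0 - 0 = 0

0


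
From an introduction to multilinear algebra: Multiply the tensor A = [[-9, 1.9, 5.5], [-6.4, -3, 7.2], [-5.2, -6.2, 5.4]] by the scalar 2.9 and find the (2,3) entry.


Scalar multiplication: (cA)_{ij} = c * A_{ij}.
c = 2.9
A_{23} = 7.2
(cA)_{23} = 2.9 * 7.2 = 20.88

20.88


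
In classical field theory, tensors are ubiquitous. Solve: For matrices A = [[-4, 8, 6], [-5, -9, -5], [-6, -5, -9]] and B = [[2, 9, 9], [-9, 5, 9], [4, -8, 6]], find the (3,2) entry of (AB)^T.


(AB)^T_{ij} = (AB)_{ji} = sum_k A_{jk} B_{ki}.
For i=3, j=2 we need (AB)_{23}:
A_{21} * B_{13} = -5 * 9 = -45
A_{22} * B_{23} = -9 * 9 = -81
A_{23} * B_{33} = -5 * 6 = -30
Sum = -45 + -81 + -30 = -156

-156


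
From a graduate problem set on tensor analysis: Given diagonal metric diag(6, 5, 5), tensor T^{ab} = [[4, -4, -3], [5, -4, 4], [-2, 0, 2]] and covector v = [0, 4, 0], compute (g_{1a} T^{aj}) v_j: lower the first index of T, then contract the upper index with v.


Step 1: lower the first index. For a diagonal metric, g_{ia} T^{aj} = g_{ii} T^{ij} (no sum on i).
g_{11} = 6
S_1{}^1 = 6 * T^{11} = 6 * 4 = 24
S_1{}^2 = 6 * T^{12} = 6 * -4 = -24
S_1{}^3 = 6 * T^{13} = 6 * -3 = -18
Step 2: contract S_1{}^j with v_j.
S_1{}^1 * v_1 = 24 * 0 = 0
S_1{}^2 * v_2 = -24 * 4 = -96
S_1{}^3 * v_3 = -18 * 0 = 0
Result = 0 + -96 + 0 = -96

-96


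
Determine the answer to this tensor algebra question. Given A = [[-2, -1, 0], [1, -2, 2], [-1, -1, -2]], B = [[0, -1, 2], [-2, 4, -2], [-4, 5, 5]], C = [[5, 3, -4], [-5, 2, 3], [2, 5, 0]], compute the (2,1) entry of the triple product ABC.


(ABC)_{21} = sum_m (AB)_{2m} C_{m1}. First compute row 2 of AB.
(AB)_{21} = 1*0 + -2*-2 + 2*-4 = -4
(AB)_{22} = 1*-1 + -2*4 + 2*5 = 1
(AB)_{23} = 1*2 + -2*-2 + 2*5 = 16
Now contract with column 1 of C:
(AB)_{21} * C_{11} = -4 * 5 = -20
(AB)_{22} * C_{21} = 1 * -5 = -5
(AB)_{23} * C_{31} = 16 * 2 = 32
(ABC)_{21} = -20 + -5 + 32 = 7

7


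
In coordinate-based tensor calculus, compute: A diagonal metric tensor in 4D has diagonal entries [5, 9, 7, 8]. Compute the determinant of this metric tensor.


For a diagonal metric, the determinant is the product of diagonal entries.
Diagonal entries: 5, 9, 7, 8
det(g) = 5 * 9 * 7 * 8 = 2520

2520


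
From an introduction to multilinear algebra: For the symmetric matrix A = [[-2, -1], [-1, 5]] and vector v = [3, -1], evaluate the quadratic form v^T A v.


First compute Av:
(Av)_1 = -2*3 + -1*-1 = -5
(Av)_2 = -1*3 + 5*-1 = -8
Av = [-5, -8]
Then v^T (Av) = 3*-5 + -1*-8
= -15 + 8 = -7

-7


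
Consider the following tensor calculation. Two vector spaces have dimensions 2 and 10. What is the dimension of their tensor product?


The dimension of a tensor product is the product of dimensions.
dim(V) = 2, dim(W) = 10
dim(V (x) W) = 2 * 10 = 20

20


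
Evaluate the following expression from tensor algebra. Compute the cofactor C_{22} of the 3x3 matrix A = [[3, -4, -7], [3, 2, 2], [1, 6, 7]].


To find cofactor C_{22}, delete row 2 and column 2.
The resulting 2x2 submatrix is: [[3, -7], [1, 7]]
Minor M_{22} = 3*7 - -7*1
  = 21 - -7 = 28
Sign = (-1)^(2+2) = (-1)^4 = 1
Cofactor C_{22} = 1 * 28 = 28

28


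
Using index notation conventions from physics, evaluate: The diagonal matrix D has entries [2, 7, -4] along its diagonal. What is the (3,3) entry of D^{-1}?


For a diagonal matrix, the inverse has entries (D^{-1})_{ii} = 1/d_{ii}.
The diagonal entries are: d_{11} = 2, d_{22} = 7, d_{33} = -4
We need (D^{-1})_{33} = 1/d_{33} = 1/-4 = -1/4

-1/4


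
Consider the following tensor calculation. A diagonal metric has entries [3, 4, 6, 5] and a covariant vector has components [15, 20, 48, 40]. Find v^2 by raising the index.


To raise an index with a diagonal metric: v^i = v_i / g_{ii}.
For index 2: v_2 = 20, g_{22} = 4
v^2 = 20 / 4 = 5

5


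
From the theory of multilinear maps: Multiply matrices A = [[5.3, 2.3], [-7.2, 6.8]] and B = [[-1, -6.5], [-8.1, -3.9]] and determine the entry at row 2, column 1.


(AB)_{ij} = sum_k A_{ik} B_{kj}.
For i=2, j=1:
A_{21} * B_{11} = -7.2 * -1 = 7.2
A_{22} * B_{21} = 6.8 * -8.1 = -55.08
Sum = 7.2 + -55.08 = -47.88

-47.88


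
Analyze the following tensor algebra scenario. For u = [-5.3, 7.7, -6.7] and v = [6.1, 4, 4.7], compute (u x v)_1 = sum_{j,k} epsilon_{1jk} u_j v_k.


(u x v)_1 = sum_{j,k} epsilon_{1jk} u_j v_k. Only permutations of (1,2,3) contribute; the two non-zero terms are:
eps_{123} u_2 v_3 = 1 * 7.7 * 4.7 = 36.19
eps_{132} u_3 v_2 = -1 * -6.7 * 4 = 26.8
(u x v)_1 = 62.99

62.99


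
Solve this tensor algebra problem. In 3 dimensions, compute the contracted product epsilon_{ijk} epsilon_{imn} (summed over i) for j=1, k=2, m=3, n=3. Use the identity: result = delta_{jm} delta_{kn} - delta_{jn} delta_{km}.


Using the identity: epsilon_{ijk} epsilon_{imn} = delta_{jm} delta_{kn} - delta_{jn} delta_{km}.
delta_{13} = 0
delta_{23} = 0
delta_{13} = 0
delta_{23} = 0
Result = 0 * 0 - 0 * 0 = 0 - 0 = 0

0


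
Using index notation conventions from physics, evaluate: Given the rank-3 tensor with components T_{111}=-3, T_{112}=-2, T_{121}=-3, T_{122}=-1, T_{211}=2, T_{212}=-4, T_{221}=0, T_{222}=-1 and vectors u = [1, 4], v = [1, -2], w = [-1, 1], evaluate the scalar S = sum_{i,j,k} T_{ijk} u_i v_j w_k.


S = sum over i,j,k of T_{ijk} u_i v_j w_k. Expanding all 8 terms:
T_{111}*u_1*v_1*w_1 = -3*1*1*-1 = 3  (running total: 3)
T_{112}*u_1*v_1*w_2 = -2*1*1*1 = -2  (running total: 1)
T_{121}*u_1*v_2*w_1 = -3*1*-2*-1 = -6  (running total: -5)
T_{122}*u_1*v_2*w_2 = -1*1*-2*1 = 2  (running total: -3)
T_{211}*u_2*v_1*w_1 = 2*4*1*-1 = -8  (running total: -11)
T_{212}*u_2*v_1*w_2 = -4*4*1*1 = -16  (running total: -27)
T_{221}*u_2*v_2*w_1 = 0*4*-2*-1 = 0  (running total: -27)
T_{222}*u_2*v_2*w_2 = -1*4*-2*1 = 8  (running total: -19)
S = -19

-19


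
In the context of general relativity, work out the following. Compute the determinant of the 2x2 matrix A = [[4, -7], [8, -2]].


For a 2x2 matrix [[a, b], [c, d]], det = a*d - b*c.
a = 4, b = -7, c = 8, d = -2
a*d = 4 * -2 = -8
b*c = -7 * 8 = -56
det = -8 - -56 = 48

48


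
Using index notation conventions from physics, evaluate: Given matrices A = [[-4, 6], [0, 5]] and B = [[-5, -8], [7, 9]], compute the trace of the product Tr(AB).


Tr(AB) = sum_i (AB)_{ii} where (AB)_{ii} = sum_k A_{ik} B_{ki}.
(AB)_{11} = -4*-5 + 6*7 = 62
(AB)_{22} = 0*-8 + 5*9 = 45
Tr(AB) = 62 + 45 = 107

107


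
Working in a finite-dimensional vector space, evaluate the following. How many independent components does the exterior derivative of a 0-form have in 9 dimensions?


The exterior derivative of a p-form is a (p+1)-form.
Its number of independent components is C(n, p+1).
n = 9, p+1 = 1
C(9, 1) = 9

9


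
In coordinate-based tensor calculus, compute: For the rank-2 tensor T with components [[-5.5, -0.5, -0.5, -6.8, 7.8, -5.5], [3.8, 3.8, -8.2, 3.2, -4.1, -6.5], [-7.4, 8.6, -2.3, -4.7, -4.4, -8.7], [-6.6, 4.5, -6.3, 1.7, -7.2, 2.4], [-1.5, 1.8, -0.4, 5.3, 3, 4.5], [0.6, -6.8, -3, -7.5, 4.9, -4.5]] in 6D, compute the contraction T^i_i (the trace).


The contraction (trace) of a rank-2 tensor is the sum of its diagonal elements.
Diagonal entries: A[1,1] = -5.5, A[2,2] = 3.8, A[3,3] = -2.3, A[4,4] = 1.7, A[5,5] = 3, A[6,6] = -4.5
Tr(A) = -5.5 + 3.8 + -2.3 + 1.7 + 3 + -4.5 = -3.8

-3.8


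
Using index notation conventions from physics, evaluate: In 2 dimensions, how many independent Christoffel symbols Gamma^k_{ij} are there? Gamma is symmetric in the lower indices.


Christoffel symbols Gamma^k_{ij} are symmetric in i,j, so there are d * d(d+1)/2 independent symbols.
d = 2
d(d+1)/2 = 2 * 3 / 2 = 3
Total = 2 * 3 = 6

6


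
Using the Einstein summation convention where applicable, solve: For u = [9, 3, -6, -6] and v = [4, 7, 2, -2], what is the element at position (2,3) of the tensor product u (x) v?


The outer product entry T_{ij} = u_i * v_j.
We need i=2, j=3.
u_2 = 3, v_3 = 2
T_{2,3} = 3 * 2 = 6

6


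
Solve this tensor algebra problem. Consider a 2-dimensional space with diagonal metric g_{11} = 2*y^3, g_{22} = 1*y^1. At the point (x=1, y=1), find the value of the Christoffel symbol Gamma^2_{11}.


For a diagonal metric, Gamma^k_{ij} = (1/2) g^{kk} (dg_{ik}/dx_j + dg_{jk}/dx_i - dg_{ij}/dx_k).
The metric is diagonal, so g_{ab} = 0 for a != b.
At the given point: g_{11} = 2, g_{22} = 1
g^{22} = 1/1
dg_{12}/dx_1 = 0 (off-diagonal)
dg_{12}/dx_1 = 0 (off-diagonal)
dg_{11}/dx_2 = dg_{11}/dx_2 = 6
Numerator = 0 + 0 - 6 = -6
Gamma^2_{11} = -6 / (2 * 1) = -3

-3


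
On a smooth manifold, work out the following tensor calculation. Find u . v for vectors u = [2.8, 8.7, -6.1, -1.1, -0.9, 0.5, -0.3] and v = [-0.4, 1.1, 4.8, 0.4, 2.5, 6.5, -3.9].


The inner product u . v = sum of u_i * v_i.
Term-by-term: 2.8 * -0.4, 8.7 * 1.1, -6.1 * 4.8, -1.1 * 0.4, -0.9 * 2.5, 0.5 * 6.5, -0.3 * -3.9
Products: -1.12, 9.57, -29.28, -0.44, -2.25, 3.25, 1.17
Sum = -1.12 + 9.57 + -29.28 + -0.44 + -2.25 + 3.25 + 1.17 = -19.1

-19.1


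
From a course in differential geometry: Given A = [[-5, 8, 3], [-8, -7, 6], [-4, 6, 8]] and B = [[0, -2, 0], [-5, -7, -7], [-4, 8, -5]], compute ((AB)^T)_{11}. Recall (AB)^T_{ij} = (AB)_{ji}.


(AB)^T_{ij} = (AB)_{ji} = sum_k A_{jk} B_{ki}.
For i=1, j=1 we need (AB)_{11}:
A_{11} * B_{11} = -5 * 0 = 0
A_{12} * B_{21} = 8 * -5 = -40
A_{13} * B_{31} = 3 * -4 = -12
Sum = 0 + -40 + -12 = -52

-52


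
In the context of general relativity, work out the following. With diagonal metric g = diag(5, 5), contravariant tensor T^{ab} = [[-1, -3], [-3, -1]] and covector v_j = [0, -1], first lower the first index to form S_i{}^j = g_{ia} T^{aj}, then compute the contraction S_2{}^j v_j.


Step 1: lower the first index. For a diagonal metric, g_{ia} T^{aj} = g_{ii} T^{ij} (no sum on i).
g_{22} = 5
S_2{}^1 = 5 * T^{21} = 5 * -3 = -15
S_2{}^2 = 5 * T^{22} = 5 * -1 = -5
Step 2: contract S_2{}^j with v_j.
S_2{}^1 * v_1 = -15 * 0 = 0
S_2{}^2 * v_2 = -5 * -1 = 5
Result = 0 + 5 = 5

5


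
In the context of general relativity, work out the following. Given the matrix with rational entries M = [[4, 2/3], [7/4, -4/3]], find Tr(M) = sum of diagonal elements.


The trace is the sum of diagonal entries.
Diagonal: M[1,1] = 4, M[2,2] = -4/3
Tr(M) = 4 + -4/3
Computing step by step:
After adding M[1,1]: 4
After adding M[2,2]: 8/3
Tr(M) = 8/3

8/3


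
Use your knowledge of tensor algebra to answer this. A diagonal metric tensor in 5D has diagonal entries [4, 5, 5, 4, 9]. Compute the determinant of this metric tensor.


For a diagonal metric, the determinant is the product of diagonal entries.
Diagonal entries: 4, 5, 5, 4, 9
det(g) = 4 * 5 * 5 * 4 * 9 = 3600

3600


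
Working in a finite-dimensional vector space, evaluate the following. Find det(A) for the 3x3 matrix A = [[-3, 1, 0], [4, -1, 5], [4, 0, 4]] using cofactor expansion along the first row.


Expanding along the first row, det(A) = a11*M_11 - a12*M_12 + a13*M_13, where M_1j is the (1,j) minor.
Minor M_11 = -1*4 - 5*0 = -4
Minor M_12 = 4*4 - 5*4 = -4
Minor M_13 = 4*0 - -1*4 = 4
det = -3*(-4) - 1*(-4) + 0*(4)
    = 12 - -4 + 0
    = 16

16


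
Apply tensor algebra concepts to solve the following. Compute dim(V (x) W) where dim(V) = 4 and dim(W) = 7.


The dimension of a tensor product is the product of dimensions.
dim(V) = 4, dim(W) = 7
dim(V (x) W) = 4 * 7 = 28

28


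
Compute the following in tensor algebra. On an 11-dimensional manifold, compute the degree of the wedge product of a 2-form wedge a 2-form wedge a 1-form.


The degree of a wedge product is the sum of the degrees of the individual forms.
Degrees: 2, 2, 1
Total degree = 2 + 2 + 1 = 5

5


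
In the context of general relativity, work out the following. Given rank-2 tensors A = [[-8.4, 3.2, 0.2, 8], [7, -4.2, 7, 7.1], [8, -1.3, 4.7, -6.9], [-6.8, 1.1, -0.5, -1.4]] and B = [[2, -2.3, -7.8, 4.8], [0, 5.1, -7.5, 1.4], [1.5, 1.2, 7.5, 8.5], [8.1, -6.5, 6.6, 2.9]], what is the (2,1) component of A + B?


Tensor addition is component-wise: (A + B)_{ij} = A_{ij} + B_{ij}.
A_{21} = 7
B_{21} = 0
(A + B)_{21} = 7 + 0 = 7

7


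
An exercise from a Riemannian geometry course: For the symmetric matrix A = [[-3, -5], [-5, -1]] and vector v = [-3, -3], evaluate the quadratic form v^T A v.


First compute Av:
(Av)_1 = -3*-3 + -5*-3 = 24
(Av)_2 = -5*-3 + -1*-3 = 18
Av = [24, 18]
Then v^T (Av) = -3*24 + -3*18
= -72 + -54 = -126

-126


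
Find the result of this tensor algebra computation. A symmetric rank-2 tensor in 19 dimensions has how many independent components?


A symmetric rank-2 tensor in d dimensions has d(d+1)/2 independent components.
d = 19
d(d+1)/2 = 19 * 20 / 2 = 380 / 2 = 190

190


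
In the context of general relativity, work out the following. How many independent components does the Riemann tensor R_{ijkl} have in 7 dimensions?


The Riemann tensor in d dimensions has d^2(d^2 - 1)/12 independent components.
d = 7, so d^2 = 49
d^2 - 1 = 48
d^2(d^2 - 1) = 49 * 48 = 2352
Divide by 12: 2352 / 12 = 196

196


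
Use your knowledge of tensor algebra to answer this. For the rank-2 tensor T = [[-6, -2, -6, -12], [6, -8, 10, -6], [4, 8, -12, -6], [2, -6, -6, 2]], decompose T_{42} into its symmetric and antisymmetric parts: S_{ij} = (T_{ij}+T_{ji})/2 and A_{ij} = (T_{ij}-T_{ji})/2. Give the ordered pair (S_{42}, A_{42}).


T_{42} = -6
T_{24} = -6
S_{42} = (-6 + -6)/2 = -12/2 = -6
A_{42} = (-6 - -6)/2 = 0/2 = 0
Check: S + A = -6 + 0 = -6 = T_{42}.

(-6, 0)


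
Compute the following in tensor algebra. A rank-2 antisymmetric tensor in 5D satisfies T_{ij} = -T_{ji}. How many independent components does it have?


An antisymmetric rank-2 tensor satisfies A_{ij} = -A_{ji}, so diagonal entries are zero.
The independent components are the upper-triangular entries: C(n, 2) = n(n-1)/2.
n = 5
C(5, 2) = 5 * 4 / 2 = 20 / 2 = 10

10


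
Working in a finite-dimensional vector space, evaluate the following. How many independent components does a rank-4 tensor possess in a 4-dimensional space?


The number of components of a rank-r tensor in d dimensions is d^r.
Here d = 4 and r = 4.
4^4 = 256

256


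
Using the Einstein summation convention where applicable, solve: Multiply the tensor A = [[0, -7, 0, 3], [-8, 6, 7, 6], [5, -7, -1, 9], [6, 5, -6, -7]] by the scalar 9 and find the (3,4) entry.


Scalar multiplication: (cA)_{ij} = c * A_{ij}.
c = 9
A_{34} = 9
(cA)_{34} = 9 * 9 = 81

81


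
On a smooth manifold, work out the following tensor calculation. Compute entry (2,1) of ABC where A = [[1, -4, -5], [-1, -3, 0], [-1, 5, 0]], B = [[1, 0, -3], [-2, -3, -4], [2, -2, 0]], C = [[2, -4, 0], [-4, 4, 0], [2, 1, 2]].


(ABC)_{21} = sum_m (AB)_{2m} C_{m1}. First compute row 2 of AB.
(AB)_{21} = -1*1 + -3*-2 + 0*2 = 5
(AB)_{22} = -1*0 + -3*-3 + 0*-2 = 9
(AB)_{23} = -1*-3 + -3*-4 + 0*0 = 15
Now contract with column 1 of C:
(AB)_{21} * C_{11} = 5 * 2 = 10
(AB)_{22} * C_{21} = 9 * -4 = -36
(AB)_{23} * C_{31} = 15 * 2 = 30
(ABC)_{21} = 10 + -36 + 30 = 4

4


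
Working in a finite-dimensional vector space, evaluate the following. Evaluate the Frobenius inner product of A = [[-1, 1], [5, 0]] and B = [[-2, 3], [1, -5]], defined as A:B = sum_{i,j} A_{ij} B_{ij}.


A:B = sum over all i,j of A_{ij} * B_{ij}.
Row 1: -1*-2=2, 1*3=3 => row sum = 5
Row 2: 5*1=5, 0*-5=0 => row sum = 5
Total = 5 + 5 = 10

10


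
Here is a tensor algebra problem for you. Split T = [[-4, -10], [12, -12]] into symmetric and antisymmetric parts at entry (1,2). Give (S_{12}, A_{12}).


T_{12} = -10
T_{21} = 12
S_{12} = (-10 + 12)/2 = 2/2 = 1
A_{12} = (-10 - 12)/2 = -22/2 = -11
Check: S + A = 1 + -11 = -10 = T_{12}.

(1, -11)


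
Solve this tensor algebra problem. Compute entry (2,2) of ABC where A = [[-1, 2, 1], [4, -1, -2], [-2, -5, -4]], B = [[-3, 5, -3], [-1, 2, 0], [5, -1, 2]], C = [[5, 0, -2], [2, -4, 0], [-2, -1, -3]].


(ABC)_{22} = sum_m (AB)_{2m} C_{m2}. First compute row 2 of AB.
(AB)_{21} = 4*-3 + -1*-1 + -2*5 = -21
(AB)_{22} = 4*5 + -1*2 + -2*-1 = 20
(AB)_{23} = 4*-3 + -1*0 + -2*2 = -16
Now contract with column 2 of C:
(AB)_{21} * C_{12} = -21 * 0 = 0
(AB)_{22} * C_{22} = 20 * -4 = -80
(AB)_{23} * C_{32} = -16 * -1 = 16
(ABC)_{22} = 0 + -80 + 16 = -64

-64


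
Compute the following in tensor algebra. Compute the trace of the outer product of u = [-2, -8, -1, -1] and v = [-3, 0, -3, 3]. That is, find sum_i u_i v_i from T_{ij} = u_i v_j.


The outer product gives T_{ij} = u_i v_j.
The trace (contraction) is Tr(T) = sum_i T_{ii} = sum_i u_i v_i.
Diagonal entries:
T_{11} = u_1 * v_1 = -2 * -3 = 6
T_{22} = u_2 * v_2 = -8 * 0 = 0
T_{33} = u_3 * v_3 = -1 * -3 = 3
T_{44} = u_4 * v_4 = -1 * 3 = -3
Tr(T) = 6 + 0 + 3 + -3 = 6

6


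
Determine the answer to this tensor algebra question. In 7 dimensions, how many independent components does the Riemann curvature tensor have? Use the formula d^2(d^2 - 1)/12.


The Riemann tensor in d dimensions has d^2(d^2 - 1)/12 independent components.
d = 7, so d^2 = 49
d^2 - 1 = 48
d^2(d^2 - 1) = 49 * 48 = 2352
Divide by 12: 2352 / 12 = 196

196


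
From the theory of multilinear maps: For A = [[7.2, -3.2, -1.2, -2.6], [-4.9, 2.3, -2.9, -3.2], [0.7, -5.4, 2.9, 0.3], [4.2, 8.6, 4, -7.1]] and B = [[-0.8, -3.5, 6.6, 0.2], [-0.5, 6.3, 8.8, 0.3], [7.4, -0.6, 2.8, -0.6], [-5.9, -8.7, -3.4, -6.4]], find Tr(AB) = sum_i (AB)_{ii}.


Tr(AB) = sum_i (AB)_{ii} where (AB)_{ii} = sum_k A_{ik} B_{ki}.
(AB)_{11} = 7.2*-0.8 + -3.2*-0.5 + -1.2*7.4 + -2.6*-5.9 = 2.3
(AB)_{22} = -4.9*-3.5 + 2.3*6.3 + -2.9*-0.6 + -3.2*-8.7 = 61.22
(AB)_{33} = 0.7*6.6 + -5.4*8.8 + 2.9*2.8 + 0.3*-3.4 = -35.8
(AB)_{44} = 4.2*0.2 + 8.6*0.3 + 4*-0.6 + -7.1*-6.4 = 46.46
Tr(AB) = 2.3 + 61.22 + -35.8 + 46.46 = 74.18

74.18


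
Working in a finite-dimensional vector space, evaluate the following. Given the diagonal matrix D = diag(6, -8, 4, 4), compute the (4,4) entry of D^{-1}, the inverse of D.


For a diagonal matrix, the inverse has entries (D^{-1})_{ii} = 1/d_{ii}.
The diagonal entries are: d_{11} = 6, d_{22} = -8, d_{33} = 4, d_{44} = 4
We need (D^{-1})_{44} = 1/d_{44} = 1/4 = 1/4

1/4


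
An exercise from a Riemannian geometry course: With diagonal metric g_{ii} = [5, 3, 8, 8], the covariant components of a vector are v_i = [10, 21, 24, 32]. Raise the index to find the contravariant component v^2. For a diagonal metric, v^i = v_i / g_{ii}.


To raise an index with a diagonal metric: v^i = v_i / g_{ii}.
For index 2: v_2 = 21, g_{22} = 3
v^2 = 21 / 3 = 7

7


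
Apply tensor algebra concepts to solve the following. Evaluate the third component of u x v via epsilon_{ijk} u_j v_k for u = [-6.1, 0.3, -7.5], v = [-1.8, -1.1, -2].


(u x v)_3 = sum_{j,k} epsilon_{3jk} u_j v_k. Only permutations of (1,2,3) contribute; the two non-zero terms are:
eps_{312} u_1 v_2 = 1 * -6.1 * -1.1 = 6.71
eps_{321} u_2 v_1 = -1 * 0.3 * -1.8 = 0.54
(u x v)_3 = 7.25

7.25


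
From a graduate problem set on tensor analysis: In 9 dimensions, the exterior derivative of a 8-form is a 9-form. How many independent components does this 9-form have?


The exterior derivative of a p-form is a (p+1)-form.
Its number of independent components is C(n, p+1).
n = 9, p+1 = 9
C(9, 9) = 1

1


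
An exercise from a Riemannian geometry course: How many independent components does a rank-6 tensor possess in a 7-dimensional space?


The number of components of a rank-r tensor in d dimensions is d^r.
Here d = 7 and r = 6.
7^6 = 117649

117649


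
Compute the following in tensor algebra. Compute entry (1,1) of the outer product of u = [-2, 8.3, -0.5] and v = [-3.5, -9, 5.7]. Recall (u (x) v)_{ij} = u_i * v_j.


The outer product entry T_{ij} = u_i * v_j.
We need i=1, j=1.
u_1 = -2, v_1 = -3.5
T_{1,1} = -2 * -3.5 = 7

7


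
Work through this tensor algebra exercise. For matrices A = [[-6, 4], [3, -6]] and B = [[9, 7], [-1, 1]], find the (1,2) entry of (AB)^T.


(AB)^T_{ij} = (AB)_{ji} = sum_k A_{jk} B_{ki}.
For i=1, j=2 we need (AB)_{21}:
A_{21} * B_{11} = 3 * 9 = 27
A_{22} * B_{21} = -6 * -1 = 6
Sum = 27 + 6 = 33

33


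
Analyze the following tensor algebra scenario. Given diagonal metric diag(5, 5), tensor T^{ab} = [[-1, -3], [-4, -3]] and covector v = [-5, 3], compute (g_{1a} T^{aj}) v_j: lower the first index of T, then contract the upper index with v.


Step 1: lower the first index. For a diagonal metric, g_{ia} T^{aj} = g_{ii} T^{ij} (no sum on i).
g_{11} = 5
S_1{}^1 = 5 * T^{11} = 5 * -1 = -5
S_1{}^2 = 5 * T^{12} = 5 * -3 = -15
Step 2: contract S_1{}^j with v_j.
S_1{}^1 * v_1 = -5 * -5 = 25
S_1{}^2 * v_2 = -15 * 3 = -45
Result = 25 + -45 = -20

-20


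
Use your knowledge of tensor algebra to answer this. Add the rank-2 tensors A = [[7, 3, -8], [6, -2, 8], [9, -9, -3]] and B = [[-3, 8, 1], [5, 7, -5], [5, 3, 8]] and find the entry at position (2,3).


Tensor addition is component-wise: (A + B)_{ij} = A_{ij} + B_{ij}.
A_{23} = 8
B_{23} = -5
(A + B)_{23} = 8 + -5 = 3

3


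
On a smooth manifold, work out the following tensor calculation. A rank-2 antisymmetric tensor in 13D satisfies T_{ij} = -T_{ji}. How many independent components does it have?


An antisymmetric rank-2 tensor satisfies A_{ij} = -A_{ji}, so diagonal entries are zero.
The independent components are the upper-triangular entries: C(n, 2) = n(n-1)/2.
n = 13
C(13, 2) = 13 * 12 / 2 = 156 / 2 = 78

78


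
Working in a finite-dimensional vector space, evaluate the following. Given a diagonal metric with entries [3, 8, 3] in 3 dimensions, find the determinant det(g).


For a diagonal metric, the determinant is the product of diagonal entries.
Diagonal entries: 3, 8, 3
det(g) = 3 * 8 * 3 = 72

72


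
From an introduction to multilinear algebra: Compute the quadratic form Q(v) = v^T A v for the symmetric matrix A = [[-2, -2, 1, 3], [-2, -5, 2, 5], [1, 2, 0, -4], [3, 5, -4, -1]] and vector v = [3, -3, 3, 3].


First compute Av:
(Av)_1 = -2*3 + -2*-3 + 1*3 + 3*3 = 12
(Av)_2 = -2*3 + -5*-3 + 2*3 + 5*3 = 30
(Av)_3 = 1*3 + 2*-3 + 0*3 + -4*3 = -15
(Av)_4 = 3*3 + 5*-3 + -4*3 + -1*3 = -21
Av = [12, 30, -15, -21]
Then v^T (Av) = 3*12 + -3*30 + 3*-15 + 3*-21
= 36 + -90 + -45 + -63 = -162

-162


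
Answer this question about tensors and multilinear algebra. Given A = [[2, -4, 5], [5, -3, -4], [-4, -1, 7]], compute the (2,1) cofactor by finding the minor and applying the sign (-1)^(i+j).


To find cofactor C_{21}, delete row 2 and column 1.
The resulting 2x2 submatrix is: [[-4, 5], [-1, 7]]
Minor M_{21} = -4*7 - 5*-1
  = -28 - -5 = -23
Sign = (-1)^(2+1) = (-1)^3 = -1
Cofactor C_{21} = -1 * -23 = 23

23


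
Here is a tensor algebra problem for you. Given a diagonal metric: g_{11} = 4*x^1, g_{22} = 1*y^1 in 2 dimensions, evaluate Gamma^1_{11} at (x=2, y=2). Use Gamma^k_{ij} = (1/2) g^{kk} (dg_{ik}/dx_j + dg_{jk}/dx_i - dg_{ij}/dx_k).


For a diagonal metric, Gamma^k_{ij} = (1/2) g^{kk} (dg_{ik}/dx_j + dg_{jk}/dx_i - dg_{ij}/dx_k).
The metric is diagonal, so g_{ab} = 0 for a != b.
At the given point: g_{11} = 8, g_{22} = 2
g^{11} = 1/8
dg_{11}/dx_1 = dg_{11}/dx_1 = 4
dg_{11}/dx_1 = dg_{11}/dx_1 = 4
dg_{11}/dx_1 = dg_{11}/dx_1 = 4
Numerator = 4 + 4 - 4 = 4
Gamma^1_{11} = 4 / (2 * 8) = 1/4

1/4


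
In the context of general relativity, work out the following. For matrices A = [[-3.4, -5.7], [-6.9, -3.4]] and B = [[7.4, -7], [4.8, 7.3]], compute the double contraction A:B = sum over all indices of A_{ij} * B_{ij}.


A:B = sum over all i,j of A_{ij} * B_{ij}.
Row 1: -3.4*7.4=-25.16, -5.7*-7=39.9 => row sum = 14.74
Row 2: -6.9*4.8=-33.12, -3.4*7.3=-24.82 => row sum = -57.94
Total = 14.74 + -57.94 = -43.2

-43.2


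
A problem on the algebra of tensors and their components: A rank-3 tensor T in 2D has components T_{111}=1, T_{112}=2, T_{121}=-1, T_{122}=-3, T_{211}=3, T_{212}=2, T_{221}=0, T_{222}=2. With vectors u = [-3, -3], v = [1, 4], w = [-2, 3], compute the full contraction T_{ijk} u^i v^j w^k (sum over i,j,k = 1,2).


S = sum over i,j,k of T_{ijk} u_i v_j w_k. Expanding all 8 terms:
T_{111}*u_1*v_1*w_1 = 1*-3*1*-2 = 6  (running total: 6)
T_{112}*u_1*v_1*w_2 = 2*-3*1*3 = -18  (running total: -12)
T_{121}*u_1*v_2*w_1 = -1*-3*4*-2 = -24  (running total: -36)
T_{122}*u_1*v_2*w_2 = -3*-3*4*3 = 108  (running total: 72)
T_{211}*u_2*v_1*w_1 = 3*-3*1*-2 = 18  (running total: 90)
T_{212}*u_2*v_1*w_2 = 2*-3*1*3 = -18  (running total: 72)
T_{221}*u_2*v_2*w_1 = 0*-3*4*-2 = 0  (running total: 72)
T_{222}*u_2*v_2*w_2 = 2*-3*4*3 = -72  (running total: 0)
S = 0

0


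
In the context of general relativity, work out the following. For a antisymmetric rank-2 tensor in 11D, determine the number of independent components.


A antisymmetric rank-2 tensor in d dimensions has d(d-1)/2 independent components.
d = 11
d(d-1)/2 = 11 * 10 / 2 = 110 / 2 = 55

55


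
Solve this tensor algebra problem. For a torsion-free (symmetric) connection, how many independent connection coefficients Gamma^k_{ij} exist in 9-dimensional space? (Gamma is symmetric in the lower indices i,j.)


Christoffel symbols Gamma^k_{ij} are symmetric in i,j, so there are d * d(d+1)/2 independent symbols.
d = 9
d(d+1)/2 = 9 * 10 / 2 = 45
Total = 9 * 45 = 405

405


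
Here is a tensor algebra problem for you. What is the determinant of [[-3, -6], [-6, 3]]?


For a 2x2 matrix [[a, b], [c, d]], det = a*d - b*c.
a = -3, b = -6, c = -6, d = 3
a*d = -3 * 3 = -9
b*c = -6 * -6 = 36
det = -9 - 36 = -45

-45


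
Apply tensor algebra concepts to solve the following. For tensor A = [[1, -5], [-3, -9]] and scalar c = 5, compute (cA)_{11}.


Scalar multiplication: (cA)_{ij} = c * A_{ij}.
c = 5
A_{11} = 1
(cA)_{11} = 5 * 1 = 5

5


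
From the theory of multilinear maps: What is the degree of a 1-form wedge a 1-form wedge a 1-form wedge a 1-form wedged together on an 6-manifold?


The degree of a wedge product is the sum of the degrees of the individual forms.
Degrees: 1, 1, 1, 1
Total degree = 1 + 1 + 1 + 1 = 4

4


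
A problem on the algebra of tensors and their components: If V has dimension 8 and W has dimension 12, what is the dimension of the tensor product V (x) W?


The dimension of a tensor product is the product of dimensions.
dim(V) = 8, dim(W) = 12
dim(V (x) W) = 8 * 12 = 96

96


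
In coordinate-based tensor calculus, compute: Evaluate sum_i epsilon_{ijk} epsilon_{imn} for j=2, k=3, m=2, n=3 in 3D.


Using the identity: epsilon_{ijk} epsilon_{imn} = delta_{jm} delta_{kn} - delta_{jn} delta_{km}.
delta_{22} = 1
delta_{33} = 1
delta_{23} = 0
delta_{32} = 0
Result = 1 * 1 - 0 * 0 = 1 - 0 = 1

1


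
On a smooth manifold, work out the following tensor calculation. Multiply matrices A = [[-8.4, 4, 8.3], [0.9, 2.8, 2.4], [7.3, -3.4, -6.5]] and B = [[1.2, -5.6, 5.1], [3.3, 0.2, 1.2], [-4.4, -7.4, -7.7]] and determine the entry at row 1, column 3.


(AB)_{ij} = sum_k A_{ik} B_{kj}.
For i=1, j=3:
A_{11} * B_{13} = -8.4 * 5.1 = -42.84
A_{12} * B_{23} = 4 * 1.2 = 4.8
A_{13} * B_{33} = 8.3 * -7.7 = -63.91
Sum = -42.84 + 4.8 + -63.91 = -101.95

-101.95


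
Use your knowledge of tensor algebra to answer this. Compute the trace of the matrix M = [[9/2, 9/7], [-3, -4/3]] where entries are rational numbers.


The trace is the sum of diagonal entries.
Diagonal: M[1,1] = 9/2, M[2,2] = -4/3
Tr(M) = 9/2 + -4/3
Computing step by step:
After adding M[1,1]: 9/2
After adding M[2,2]: 19/6
Tr(M) = 19/6

19/6


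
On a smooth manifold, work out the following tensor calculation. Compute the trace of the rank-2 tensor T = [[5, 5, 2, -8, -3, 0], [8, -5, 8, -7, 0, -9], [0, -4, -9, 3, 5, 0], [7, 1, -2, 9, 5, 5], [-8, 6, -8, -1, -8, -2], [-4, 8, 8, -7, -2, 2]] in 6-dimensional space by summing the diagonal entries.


The contraction (trace) of a rank-2 tensor is the sum of its diagonal elements.
Diagonal entries: A[1,1] = 5, A[2,2] = -5, A[3,3] = -9, A[4,4] = 9, A[5,5] = -8, A[6,6] = 2
Tr(A) = 5 + -5 + -9 + 9 + -8 + 2 = -6

-6


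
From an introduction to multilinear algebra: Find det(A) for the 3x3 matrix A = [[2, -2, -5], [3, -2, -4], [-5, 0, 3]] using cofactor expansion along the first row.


Expanding along the first row, det(A) = a11*M_11 - a12*M_12 + a13*M_13, where M_1j is the (1,j) minor.
Minor M_11 = -2*3 - -4*0 = -6
Minor M_12 = 3*3 - -4*-5 = -11
Minor M_13 = 3*0 - -2*-5 = -10
det = 2*(-6) - -2*(-11) + -5*(-10)
    = -12 - 22 + 50
    = 16

16


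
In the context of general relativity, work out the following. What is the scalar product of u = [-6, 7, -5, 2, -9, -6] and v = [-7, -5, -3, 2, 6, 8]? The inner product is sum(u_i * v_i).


The inner product u . v = sum of u_i * v_i.
Term-by-term: -6 * -7, 7 * -5, -5 * -3, 2 * 2, -9 * 6, -6 * 8
Products: 42, -35, 15, 4, -54, -48
Sum = 42 + -35 + 15 + 4 + -54 + -48 = -76

-76


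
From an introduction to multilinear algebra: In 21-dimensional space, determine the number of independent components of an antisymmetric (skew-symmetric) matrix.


An antisymmetric rank-2 tensor satisfies A_{ij} = -A_{ji}, so diagonal entries are zero.
The independent components are the upper-triangular entries: C(n, 2) = n(n-1)/2.
n = 21
C(21, 2) = 21 * 20 / 2 = 420 / 2 = 210

210


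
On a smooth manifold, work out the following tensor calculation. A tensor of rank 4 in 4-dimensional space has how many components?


The number of components of a rank-r tensor in d dimensions is d^r.
Here d = 4 and r = 4.
4^4 = 256

256


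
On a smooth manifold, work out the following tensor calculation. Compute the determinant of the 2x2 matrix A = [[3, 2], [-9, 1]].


For a 2x2 matrix [[a, b], [c, d]], det = a*d - b*c.
a = 3, b = 2, c = -9, d = 1
a*d = 3 * 1 = 3
b*c = 2 * -9 = -18
det = 3 - -18 = 21

21


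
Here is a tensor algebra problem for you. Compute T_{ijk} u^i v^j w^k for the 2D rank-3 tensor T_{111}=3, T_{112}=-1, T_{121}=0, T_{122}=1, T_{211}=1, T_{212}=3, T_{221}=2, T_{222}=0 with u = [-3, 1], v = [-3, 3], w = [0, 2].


S = sum over i,j,k of T_{ijk} u_i v_j w_k. Expanding all 8 terms:
T_{111}*u_1*v_1*w_1 = 3*-3*-3*0 = 0  (running total: 0)
T_{112}*u_1*v_1*w_2 = -1*-3*-3*2 = -18  (running total: -18)
T_{121}*u_1*v_2*w_1 = 0*-3*3*0 = 0  (running total: -18)
T_{122}*u_1*v_2*w_2 = 1*-3*3*2 = -18  (running total: -36)
T_{211}*u_2*v_1*w_1 = 1*1*-3*0 = 0  (running total: -36)
T_{212}*u_2*v_1*w_2 = 3*1*-3*2 = -18  (running total: -54)
T_{221}*u_2*v_2*w_1 = 2*1*3*0 = 0  (running total: -54)
T_{222}*u_2*v_2*w_2 = 0*1*3*2 = 0  (running total: -54)
S = -54

-54


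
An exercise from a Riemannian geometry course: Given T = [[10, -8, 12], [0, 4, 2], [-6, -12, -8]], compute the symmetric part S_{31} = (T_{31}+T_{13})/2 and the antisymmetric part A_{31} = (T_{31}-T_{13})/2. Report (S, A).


T_{31} = -6
T_{13} = 12
S_{31} = (-6 + 12)/2 = 6/2 = 3
A_{31} = (-6 - 12)/2 = -18/2 = -9
Check: S + A = 3 + -9 = -6 = T_{31}.

(3, -9)


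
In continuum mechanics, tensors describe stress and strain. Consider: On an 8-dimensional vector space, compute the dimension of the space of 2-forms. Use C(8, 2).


The dimension of the space of p-forms on an n-dimensional space is C(n, p).
n = 8, p = 2
C(8, 2) = 8! / (2! * 6!) = 28

28


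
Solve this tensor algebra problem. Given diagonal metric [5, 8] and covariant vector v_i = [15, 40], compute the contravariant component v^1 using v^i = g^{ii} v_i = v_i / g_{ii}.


To raise an index with a diagonal metric: v^i = v_i / g_{ii}.
For index 1: v_1 = 15, g_{11} = 5
v^1 = 15 / 5 = 3

3


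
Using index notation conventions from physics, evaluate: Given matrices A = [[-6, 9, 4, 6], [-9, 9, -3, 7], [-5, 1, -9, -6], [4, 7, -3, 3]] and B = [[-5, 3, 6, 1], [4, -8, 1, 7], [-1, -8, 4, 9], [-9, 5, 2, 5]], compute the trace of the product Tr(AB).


Tr(AB) = sum_i (AB)_{ii} where (AB)_{ii} = sum_k A_{ik} B_{ki}.
(AB)_{11} = -6*-5 + 9*4 + 4*-1 + 6*-9 = 8
(AB)_{22} = -9*3 + 9*-8 + -3*-8 + 7*5 = -40
(AB)_{33} = -5*6 + 1*1 + -9*4 + -6*2 = -77
(AB)_{44} = 4*1 + 7*7 + -3*9 + 3*5 = 41
Tr(AB) = 8 + -40 + -77 + 41 = -68

-68


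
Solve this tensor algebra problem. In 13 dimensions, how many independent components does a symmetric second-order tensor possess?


A symmetric rank-2 tensor in d dimensions has d(d+1)/2 independent components.
d = 13
d(d+1)/2 = 13 * 14 / 2 = 182 / 2 = 91

91


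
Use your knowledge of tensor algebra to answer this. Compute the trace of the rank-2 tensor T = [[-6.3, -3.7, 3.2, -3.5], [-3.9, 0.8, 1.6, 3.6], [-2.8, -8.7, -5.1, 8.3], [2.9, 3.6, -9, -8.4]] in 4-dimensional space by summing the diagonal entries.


The contraction (trace) of a rank-2 tensor is the sum of its diagonal elements.
Diagonal entries: A[1,1] = -6.3, A[2,2] = 0.8, A[3,3] = -5.1, A[4,4] = -8.4
Tr(A) = -6.3 + 0.8 + -5.1 + -8.4 = -19

-19


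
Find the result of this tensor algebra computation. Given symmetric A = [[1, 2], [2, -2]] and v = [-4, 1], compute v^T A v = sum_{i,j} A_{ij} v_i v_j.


First compute Av:
(Av)_1 = 1*-4 + 2*1 = -2
(Av)_2 = 2*-4 + -2*1 = -10
Av = [-2, -10]
Then v^T (Av) = -4*-2 + 1*-10
= 8 + -10 = -2

-2


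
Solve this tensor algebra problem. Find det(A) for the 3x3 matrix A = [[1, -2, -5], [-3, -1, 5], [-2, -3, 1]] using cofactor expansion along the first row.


Expanding along the first row, det(A) = a11*M_11 - a12*M_12 + a13*M_13, where M_1j is the (1,j) minor.
Minor M_11 = -1*1 - 5*-3 = 14
Minor M_12 = -3*1 - 5*-2 = 7
Minor M_13 = -3*-3 - -1*-2 = 7
det = 1*(14) - -2*(7) + -5*(7)
    = 14 - -14 + -35
    = -7

-7


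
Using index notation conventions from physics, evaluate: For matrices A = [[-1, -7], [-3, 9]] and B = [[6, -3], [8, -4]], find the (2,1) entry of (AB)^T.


(AB)^T_{ij} = (AB)_{ji} = sum_k A_{jk} B_{ki}.
For i=2, j=1 we need (AB)_{12}:
A_{11} * B_{12} = -1 * -3 = 3
A_{12} * B_{22} = -7 * -4 = 28
Sum = 3 + 28 = 31

31


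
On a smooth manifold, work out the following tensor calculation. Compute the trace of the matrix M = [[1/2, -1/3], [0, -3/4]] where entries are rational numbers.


The trace is the sum of diagonal entries.
Diagonal: M[1,1] = 1/2, M[2,2] = -3/4
Tr(M) = 1/2 + -3/4
Computing step by step:
After adding M[1,1]: 1/2
After adding M[2,2]: -1/4
Tr(M) = -1/4

-1/4


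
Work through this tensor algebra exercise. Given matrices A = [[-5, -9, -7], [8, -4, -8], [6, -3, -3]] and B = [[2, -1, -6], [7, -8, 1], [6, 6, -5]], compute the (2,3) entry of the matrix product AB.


(AB)_{ij} = sum_k A_{ik} B_{kj}.
For i=2, j=3:
A_{21} * B_{13} = 8 * -6 = -48
A_{22} * B_{23} = -4 * 1 = -4
A_{23} * B_{33} = -8 * -5 = 40
Sum = -48 + -4 + 40 = -12

-12


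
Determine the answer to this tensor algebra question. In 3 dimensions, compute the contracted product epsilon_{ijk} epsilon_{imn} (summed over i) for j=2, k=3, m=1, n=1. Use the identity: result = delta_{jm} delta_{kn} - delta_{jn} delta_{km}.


Using the identity: epsilon_{ijk} epsilon_{imn} = delta_{jm} delta_{kn} - delta_{jn} delta_{km}.
delta_{21} = 0
delta_{31} = 0
delta_{21} = 0
delta_{31} = 0
Result = 0 * 0 - 0 * 0 = 0 - 0 = 0

0
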